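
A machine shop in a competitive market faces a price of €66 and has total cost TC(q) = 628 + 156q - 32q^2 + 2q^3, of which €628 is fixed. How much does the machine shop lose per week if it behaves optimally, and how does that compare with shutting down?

Profit = -€304 at q = 9

AVC = 156 - 32q + 2q^2 has its minimum €28 at q = 8; price €66 clears that bar, so the firm operates.
MC = 156 - 64q + 6q^2. Setting P = MC and taking the root on the rising branch gives q* = 9.
TR = 66·9 = 594. TC = 628 + 270 = 898. Profit = 594 − 898 = -€304.
By producing, the firm covers all variable cost plus €324 of fixed cost; shutting down would lose the full €628.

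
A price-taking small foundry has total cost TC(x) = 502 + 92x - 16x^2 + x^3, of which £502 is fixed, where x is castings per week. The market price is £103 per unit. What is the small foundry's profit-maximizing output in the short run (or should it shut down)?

Produce at x = 11

From TC, MC = TC'(x) = 92 - 32x + 3x^2 and AVC = VC/x = 92 - 16x + x^2.
AVC is minimized where dAVC/dx = -16 + 2x = 0, at x = 8; min AVC = 92 - 16·8 + 8^2 = £28.
Since P = £103 ≥ min AVC = £28, price covers variable cost and the firm should produce.
Solving P = MC: -11 - 32x + 3x^2 = 0 ⇒ x = -1/3 or 11. On the upward-sloping branch, x* = 11.
Check: AVC at x = 11 is £37 ≤ P, so revenue covers variable cost.
Profit = P·x − TC = 103·11 − 909 = £224.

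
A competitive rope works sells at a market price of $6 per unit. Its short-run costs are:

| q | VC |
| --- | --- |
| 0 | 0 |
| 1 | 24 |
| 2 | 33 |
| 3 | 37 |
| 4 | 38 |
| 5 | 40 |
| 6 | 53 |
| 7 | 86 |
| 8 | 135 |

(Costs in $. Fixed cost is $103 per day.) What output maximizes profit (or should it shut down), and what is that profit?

q = 0 (shut down); profit = -$103

Compute π = P·q − TC at each output: q=0: -103; q=1: -121; q=2: -124; q=3: -122; q=4: -117; q=5: -113; q=6: -120; q=7: -147; q=8: -190.
Profit is highest at q = 0. Equivalently, the lowest AVC in the table is 40/5 ≈ $8 at q = 5, and P = $6 falls below it — price never covers variable cost, so the firm shuts down and loses only its fixed cost.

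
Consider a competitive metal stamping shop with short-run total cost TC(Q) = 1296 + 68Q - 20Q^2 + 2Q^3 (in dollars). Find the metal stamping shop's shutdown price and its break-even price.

AVC = 68 - 20Q + 2Q^2; minimized at Q = 5, giving min AVC = $18. That is the shutdown price.
ATC = 1296/Q + 68 - 20Q + 2Q^2. Setting dATC/dQ = −1296/Q^2 − 20 + 4Q = 0 gives Q = 9 (since 4·9^3 − 20·9^2 = 1296).
min ATC = 1296/9 + 68 − 20·9 + 2·9^2 = $194. That is the break-even price.
For $18 ≤ P < $194 the firm produces at a loss; below $18 it shuts down.

Shutdown price = $18; break-even price = $194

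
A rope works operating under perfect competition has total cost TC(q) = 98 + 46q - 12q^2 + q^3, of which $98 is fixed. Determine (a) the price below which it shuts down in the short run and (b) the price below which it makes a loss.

Shutdown price = $10; break-even price = $25

Shutdown price = min AVC. AVC = 46 - 12q + q^2, with vertex at q = 6 and minimum $10.
ATC = 98/q + 46 - 12q + q^2. Setting dATC/dq = −98/q^2 − 12 + 2q = 0 gives q = 7 (since 2·7^3 − 12·7^2 = 98).
min ATC = 98/7 + 46 − 12·7 + 7^2 = $25. That is the break-even price.
Between these two prices the firm operates at a loss; above $25 it earns a profit.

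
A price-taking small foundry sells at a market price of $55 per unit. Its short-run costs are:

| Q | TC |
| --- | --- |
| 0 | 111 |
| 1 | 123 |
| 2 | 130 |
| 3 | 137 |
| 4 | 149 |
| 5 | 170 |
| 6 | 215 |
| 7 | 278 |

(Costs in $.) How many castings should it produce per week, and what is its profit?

Profit at each row (π = 55Q − TC): Q=0: -111; Q=1: -68; Q=2: -20; Q=3: 28; Q=4: 71; Q=5: 105; Q=6: 115; Q=7: 107.
Profit is maximized at Q = 6. AVC there is 104/6 = $17.33 ≤ P, so producing beats shutting down (which would give -$111).

Q = 6; profit = $115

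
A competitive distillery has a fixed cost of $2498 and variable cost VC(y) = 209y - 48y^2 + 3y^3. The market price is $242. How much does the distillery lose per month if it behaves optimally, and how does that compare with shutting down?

Profit = -$320 at y = 11

AVC = 209 - 48y + 3y^2; min AVC = $17 at y = 8. Since P = $242 ≥ min AVC, the firm produces.
With MC = 209 - 96y + 9y^2, P = MC on the upward-sloping part at y* = 11.
TR = 242·11 = 2662. TC = 2498 + 484 = 2982. Profit = 2662 − 2982 = -$320.
That loss of $320 beats the $2498 the firm would lose by shutting down; producing recovers $2178 of fixed cost.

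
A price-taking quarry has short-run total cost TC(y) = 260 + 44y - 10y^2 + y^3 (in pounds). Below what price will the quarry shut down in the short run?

£19 per unit

Short-run supply begins at min AVC. From VC = 44y - 10y^2 + y^3, AVC = 44 - 10y + y^2.
At the minimum of AVC, MC = AVC. MC = 44 - 20y + 3y^2; setting MC = AVC gives 2y^2 - 10y = 0, so y = 5. min AVC = 19.
So the shutdown price is £19.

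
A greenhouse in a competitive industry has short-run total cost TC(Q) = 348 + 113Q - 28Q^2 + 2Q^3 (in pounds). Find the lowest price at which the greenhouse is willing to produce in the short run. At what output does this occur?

The firm shuts down when price falls below the minimum of average variable cost. AVC = VC/Q = 113 - 28Q + 2Q^2.
At the minimum of AVC, MC = AVC. MC = 113 - 56Q + 6Q^2; setting MC = AVC gives 4Q^2 - 28Q = 0, so Q = 7. min AVC = 15.
The firm shuts down for any P below £15.

£15 per unit, at Q = 7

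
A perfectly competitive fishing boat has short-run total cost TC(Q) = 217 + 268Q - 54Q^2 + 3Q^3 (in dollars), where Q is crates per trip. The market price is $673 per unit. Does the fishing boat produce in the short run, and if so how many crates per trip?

Produce at Q = 15

From TC, MC = TC'(Q) = 268 - 108Q + 9Q^2 and AVC = VC/Q = 268 - 54Q + 3Q^2.
AVC is minimized where dAVC/dQ = -54 + 6Q = 0, at Q = 9; min AVC = 268 - 54·9 + 3·9^2 = $25.
P = $673 exceeds min AVC = $25, so the firm stays open.
P = MC gives -405 - 108Q + 9Q^2 = 0, with roots -3 and 15. Take the larger (rising MC): Q* = 15.
Check: AVC at Q = 15 is $133 ≤ P, so revenue covers variable cost.
Profit = P·Q − TC = 673·15 − 2212 = $7883.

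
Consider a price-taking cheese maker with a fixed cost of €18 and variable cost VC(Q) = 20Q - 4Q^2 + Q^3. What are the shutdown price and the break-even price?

Shutdown price = €16; break-even price = €23

AVC = 20 - 4Q + Q^2; minimized at Q = 2, giving min AVC = €16. That is the shutdown price.
ATC = 18/Q + 20 - 4Q + Q^2. Setting dATC/dQ = −18/Q^2 − 4 + 2Q = 0 gives Q = 3 (since 2·3^3 − 4·3^2 = 18).
min ATC = 18/3 + 20 − 4·3 + 3^2 = €23. That is the break-even price.
For €16 ≤ P < €23 the firm produces at a loss; below €16 it shuts down.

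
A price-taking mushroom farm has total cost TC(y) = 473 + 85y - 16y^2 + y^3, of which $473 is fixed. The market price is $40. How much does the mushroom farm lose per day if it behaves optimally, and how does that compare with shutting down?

AVC = 85 - 16y + y^2; min AVC = $21 at y = 8. Since P = $40 ≥ min AVC, the firm produces.
MC = 85 - 32y + 3y^2. Setting P = MC and taking the root on the rising branch gives y* = 9.
TR = 40·9 = 360. TC = 473 + 198 = 671. Profit = 360 − 671 = -$311.
Shutting down would mean losing the fixed cost of $473, so operating at a loss of $311 is better by $162.

Profit = -$311 at y = 9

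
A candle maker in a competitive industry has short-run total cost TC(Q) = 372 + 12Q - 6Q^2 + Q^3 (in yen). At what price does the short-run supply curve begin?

The shutdown price is the minimum of AVC. VC = 12Q - 6Q^2 + Q^3, so AVC = 12 - 6Q + Q^2.
dAVC/dQ = -6 + 2Q = 0 gives Q = 3. min AVC = 12 - 6·3 + 3^2 = 3.
For P < ¥3 the firm produces nothing.

¥3 per unit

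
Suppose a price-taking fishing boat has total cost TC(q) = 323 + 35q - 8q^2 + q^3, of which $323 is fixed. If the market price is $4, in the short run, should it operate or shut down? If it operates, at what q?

From TC, MC = TC'(q) = 35 - 16q + 3q^2 and AVC = VC/q = 35 - 8q + q^2.
The AVC parabola has its vertex at q = 8/2 = 4, where AVC = 35 - 8·4 + 4^2 = $19.
Since P = $4 < min AVC = $19, price fails to cover variable cost at any output.
Best response: produce nothing and absorb the $323 fixed cost.

Shut down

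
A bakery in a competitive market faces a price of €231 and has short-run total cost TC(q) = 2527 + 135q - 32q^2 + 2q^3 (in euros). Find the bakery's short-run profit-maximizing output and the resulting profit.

Profit = -€223 at q = 12

AVC = 135 - 32q + 2q^2; min AVC = €7 at q = 8. Since P = €231 ≥ min AVC, the firm produces.
With MC = 135 - 64q + 6q^2, P = MC on the upward-sloping part at q* = 12.
TR = 231·12 = 2772. TC = 2527 + 468 = 2995. Profit = 2772 − 2995 = -€223.
That loss of €223 beats the €2527 the firm would lose by shutting down; producing recovers €2304 of fixed cost.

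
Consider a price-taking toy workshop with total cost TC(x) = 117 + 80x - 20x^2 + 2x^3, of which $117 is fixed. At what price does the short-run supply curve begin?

$30 per unit

Short-run supply begins at min AVC. From VC = 80x - 20x^2 + 2x^3, AVC = 80 - 20x + 2x^2.
dAVC/dx = -20 + 4x = 0 gives x = 5. min AVC = 80 - 20·5 + 2·5^2 = 30.
The firm shuts down for any P below $30.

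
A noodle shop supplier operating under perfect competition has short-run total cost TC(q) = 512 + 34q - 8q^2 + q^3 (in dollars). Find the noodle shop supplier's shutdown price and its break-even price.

AVC = 34 - 8q + q^2; minimized at q = 4, giving min AVC = $18. That is the shutdown price.
ATC = 512/q + 34 - 8q + q^2. Setting dATC/dq = −512/q^2 − 8 + 2q = 0 gives q = 8 (since 2·8^3 − 8·8^2 = 512).
min ATC = 512/8 + 34 − 8·8 + 8^2 = $98. That is the break-even price.
For $18 ≤ P < $98 the firm produces at a loss; below $18 it shuts down.

Shutdown price = $18; break-even price = $98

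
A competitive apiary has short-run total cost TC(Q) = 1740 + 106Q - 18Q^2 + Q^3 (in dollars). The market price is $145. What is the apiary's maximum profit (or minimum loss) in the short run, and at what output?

Profit = -$388 at Q = 13

AVC = 106 - 18Q + Q^2; min AVC = $25 at Q = 9. Since P = $145 ≥ min AVC, the firm produces.
MC = 106 - 36Q + 3Q^2. Setting P = MC and taking the root on the rising branch gives Q* = 13.
TR = 145·13 = 1885. TC = 1740 + 533 = 2273. Profit = 1885 − 2273 = -$388.
Shutting down would mean losing the fixed cost of $1740, so operating at a loss of $388 is better by $1352.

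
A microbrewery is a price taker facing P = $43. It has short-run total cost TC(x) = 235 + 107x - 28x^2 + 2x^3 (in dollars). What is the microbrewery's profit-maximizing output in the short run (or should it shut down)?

From TC, MC = TC'(x) = 107 - 56x + 6x^2 and AVC = VC/x = 107 - 28x + 2x^2.
AVC hits its minimum where MC = AVC, at x = 7, giving min AVC = 107 - 28·7 + 2·7^2 = $9.
P = $43 exceeds min AVC = $9, so the firm stays open.
P = MC gives 64 - 56x + 6x^2 = 0, with roots 4/3 and 8. Take the larger (rising MC): x* = 8.
Check: AVC at x = 8 is $11 ≤ P, so revenue covers variable cost.
Profit = P·x − TC = 43·8 − 323 = $21.

Produce at x = 8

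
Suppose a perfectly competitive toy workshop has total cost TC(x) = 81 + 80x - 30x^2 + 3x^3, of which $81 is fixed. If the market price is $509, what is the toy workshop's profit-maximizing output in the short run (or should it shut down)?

From TC, MC = TC'(x) = 80 - 60x + 9x^2 and AVC = VC/x = 80 - 30x + 3x^2.
AVC hits its minimum where MC = AVC, at x = 5, giving min AVC = 80 - 30·5 + 3·5^2 = $5.
Since P = $509 ≥ min AVC = $5, price covers variable cost and the firm should produce.
Solving P = MC: -429 - 60x + 9x^2 = 0 ⇒ x = -13/3 or 11. On the upward-sloping branch, x* = 11.
Check: AVC at x = 11 is $113 ≤ P, so revenue covers variable cost.
Profit = P·x − TC = 509·11 − 1324 = $4275.

Produce at x = 11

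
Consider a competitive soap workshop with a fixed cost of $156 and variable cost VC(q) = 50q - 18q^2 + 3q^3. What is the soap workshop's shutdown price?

The shutdown price is the minimum of AVC. VC = 50q - 18q^2 + 3q^3, so AVC = 50 - 18q + 3q^2.
At the minimum of AVC, MC = AVC. MC = 50 - 36q + 9q^2; setting MC = AVC gives 6q^2 - 18q = 0, so q = 3. min AVC = 23.
So the shutdown price is $23.

$23 per unit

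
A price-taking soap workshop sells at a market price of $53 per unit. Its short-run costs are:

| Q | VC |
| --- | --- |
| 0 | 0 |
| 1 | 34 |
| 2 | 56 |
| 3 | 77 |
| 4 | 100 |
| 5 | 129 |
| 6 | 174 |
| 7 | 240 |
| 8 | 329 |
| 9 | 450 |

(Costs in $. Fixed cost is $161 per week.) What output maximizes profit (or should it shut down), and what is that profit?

Tabulate TR − TC: Q=0: -161; Q=1: -142; Q=2: -111; Q=3: -79; Q=4: -49; Q=5: -25; Q=6: -17; Q=7: -30; Q=8: -66; Q=9: -134.
Profit is maximized at Q = 6. AVC there is 174/6 = $29 ≤ P, so producing beats shutting down (which would give -$161).

Q = 6; profit = -$17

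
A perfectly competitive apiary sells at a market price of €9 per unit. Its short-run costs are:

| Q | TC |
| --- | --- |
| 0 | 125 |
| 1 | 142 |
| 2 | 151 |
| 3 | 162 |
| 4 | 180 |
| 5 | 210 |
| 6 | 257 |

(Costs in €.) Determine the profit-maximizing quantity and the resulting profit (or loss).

Q = 0 (shut down); profit = -€125

Compute π = P·Q − TC at each output: Q=0: -125; Q=1: -133; Q=2: -133; Q=3: -135; Q=4: -144; Q=5: -165; Q=6: -203.
Profit is highest at Q = 0. Equivalently, the lowest AVC in the table is 37/3 ≈ €12.33 at Q = 3, and P = €9 falls below it — price never covers variable cost, so the firm shuts down and loses only its fixed cost.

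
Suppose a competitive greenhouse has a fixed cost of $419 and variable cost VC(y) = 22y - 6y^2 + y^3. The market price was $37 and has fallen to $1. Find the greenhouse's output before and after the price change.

MC = 22 - 12y + 3y^2; the shutdown threshold is min AVC = $13 (at y = 3).
With P = $37 above the shutdown price, P = MC gives y = 5.
At P = $1 < min AVC = $13, price no longer covers variable cost at any output, so the firm shuts down: y = 0.

Output falls from 5 to 0 (the firm shuts down)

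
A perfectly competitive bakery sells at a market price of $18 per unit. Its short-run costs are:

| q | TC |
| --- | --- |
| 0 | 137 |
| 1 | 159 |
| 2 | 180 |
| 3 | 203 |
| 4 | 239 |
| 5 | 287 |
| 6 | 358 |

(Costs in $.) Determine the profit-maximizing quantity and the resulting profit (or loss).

Compute π = P·q − TC at each output: q=0: -137; q=1: -141; q=2: -144; q=3: -149; q=4: -167; q=5: -197; q=6: -250.
Profit is highest at q = 0. Equivalently, the lowest AVC in the table is 43/2 ≈ $21.50 at q = 2, and P = $18 falls below it — price never covers variable cost, so the firm shuts down and loses only its fixed cost.

q = 0 (shut down); profit = -$137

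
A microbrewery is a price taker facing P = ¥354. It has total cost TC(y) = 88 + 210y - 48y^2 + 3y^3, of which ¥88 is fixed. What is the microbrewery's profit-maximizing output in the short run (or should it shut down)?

From TC, MC = TC'(y) = 210 - 96y + 9y^2 and AVC = VC/y = 210 - 48y + 3y^2.
AVC hits its minimum where MC = AVC, at y = 8, giving min AVC = 210 - 48·8 + 3·8^2 = ¥18.
P = ¥354 exceeds min AVC = ¥18, so the firm stays open.
P = MC gives -144 - 96y + 9y^2 = 0, with roots -4/3 and 12. Take the larger (rising MC): y* = 12.
Check: AVC at y = 12 is ¥66 ≤ P, so revenue covers variable cost.
Profit = P·y − TC = 354·12 − 880 = ¥3368.

Produce at y = 12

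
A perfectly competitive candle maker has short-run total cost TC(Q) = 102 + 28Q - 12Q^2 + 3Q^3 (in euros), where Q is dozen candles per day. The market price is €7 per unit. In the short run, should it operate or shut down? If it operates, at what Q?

Shut down

Variable cost is VC = 28Q - 12Q^2 + 3Q^3, so AVC = VC/Q = 28 - 12Q + 3Q^2 and MC = dTC/dQ = 28 - 24Q + 9Q^2.
AVC hits its minimum where MC = AVC, at Q = 2, giving min AVC = 28 - 12·2 + 3·2^2 = €16.
Since P = €7 < min AVC = €16, price fails to cover variable cost at any output.
Shutting down limits the loss to fixed cost, €102.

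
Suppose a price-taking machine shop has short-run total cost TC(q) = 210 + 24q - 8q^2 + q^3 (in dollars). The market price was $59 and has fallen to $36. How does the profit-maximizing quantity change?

Output falls from 7 to 6

MC = 24 - 16q + 3q^2; the shutdown threshold is min AVC = $8 (at q = 4).
At P = $59 ≥ min AVC, set P = MC on the rising branch: q = 7.
At P = $36 ≥ min AVC, set P = MC: q = 6. The firm stays open but cuts output.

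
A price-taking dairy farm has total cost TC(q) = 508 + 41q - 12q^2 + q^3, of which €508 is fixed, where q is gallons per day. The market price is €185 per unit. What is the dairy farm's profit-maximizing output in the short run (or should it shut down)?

Produce at q = 12

Strip out fixed cost: VC = 41q - 12q^2 + q^3. Then AVC = 41 - 12q + q^2 and MC = 41 - 24q + 3q^2.
AVC hits its minimum where MC = AVC, at q = 6, giving min AVC = 41 - 12·6 + 6^2 = €5.
P = €185 exceeds min AVC = €5, so the firm stays open.
Solving P = MC: -144 - 24q + 3q^2 = 0 ⇒ q = -4 or 12. On the upward-sloping branch, q* = 12.
Check: AVC at q = 12 is €41 ≤ P, so revenue covers variable cost.
Profit = P·q − TC = 185·12 − 1000 = €1220.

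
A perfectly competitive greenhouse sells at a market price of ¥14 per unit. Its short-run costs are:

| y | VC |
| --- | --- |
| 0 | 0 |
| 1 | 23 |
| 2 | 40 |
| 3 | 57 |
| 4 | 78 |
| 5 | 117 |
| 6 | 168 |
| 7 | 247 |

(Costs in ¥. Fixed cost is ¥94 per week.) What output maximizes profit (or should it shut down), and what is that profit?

y = 0 (shut down); profit = -¥94

Tabulate TR − TC: y=0: -94; y=1: -103; y=2: -106; y=3: -109; y=4: -116; y=5: -141; y=6: -178; y=7: -243.
Profit is highest at y = 0. Equivalently, the lowest AVC in the table is 57/3 ≈ ¥19 at y = 3, and P = ¥14 falls below it — price never covers variable cost, so the firm shuts down and loses only its fixed cost.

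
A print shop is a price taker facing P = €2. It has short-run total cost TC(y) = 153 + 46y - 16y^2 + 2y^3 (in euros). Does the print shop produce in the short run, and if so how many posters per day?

Strip out fixed cost: VC = 46y - 16y^2 + 2y^3. Then AVC = 46 - 16y + 2y^2 and MC = 46 - 32y + 6y^2.
AVC hits its minimum where MC = AVC, at y = 4, giving min AVC = 46 - 16·4 + 2·4^2 = €14.
P = €2 lies below min AVC = €14; no output level covers variable cost.
Best response: produce nothing and absorb the €153 fixed cost.

Shut down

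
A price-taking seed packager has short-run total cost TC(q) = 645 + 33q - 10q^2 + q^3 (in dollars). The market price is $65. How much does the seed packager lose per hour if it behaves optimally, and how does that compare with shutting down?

Profit = -$261 at q = 8

AVC = 33 - 10q + q^2; min AVC = $8 at q = 5. Since P = $65 ≥ min AVC, the firm produces.
MC = 33 - 20q + 3q^2. Setting P = MC and taking the root on the rising branch gives q* = 8.
TR = 65·8 = 520. TC = 645 + 136 = 781. Profit = 520 − 781 = -$261.
Shutting down would mean losing the fixed cost of $645, so operating at a loss of $261 is better by $384.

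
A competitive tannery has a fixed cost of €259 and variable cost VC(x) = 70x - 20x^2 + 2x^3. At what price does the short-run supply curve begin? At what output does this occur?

The shutdown price is the minimum of AVC. VC = 70x - 20x^2 + 2x^3, so AVC = 70 - 20x + 2x^2.
At the minimum of AVC, MC = AVC. MC = 70 - 40x + 6x^2; setting MC = AVC gives 4x^2 - 20x = 0, so x = 5. min AVC = 20.
So the shutdown price is €20.

€20 per unit, at x = 5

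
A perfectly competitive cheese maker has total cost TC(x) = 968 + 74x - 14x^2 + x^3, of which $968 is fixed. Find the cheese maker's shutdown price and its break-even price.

Shutdown price = min AVC. AVC = 74 - 14x + x^2, with vertex at x = 7 and minimum $25.
ATC = 968/x + 74 - 14x + x^2. Setting dATC/dx = −968/x^2 − 14 + 2x = 0 gives x = 11 (since 2·11^3 − 14·11^2 = 968).
min ATC = 968/11 + 74 − 14·11 + 11^2 = $129. That is the break-even price.
For $25 ≤ P < $129 the firm produces at a loss; below $25 it shuts down.

Shutdown price = $25; break-even price = $129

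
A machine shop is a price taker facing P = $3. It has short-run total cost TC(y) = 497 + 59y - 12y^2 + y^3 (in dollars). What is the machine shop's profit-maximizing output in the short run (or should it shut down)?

Shut down

Strip out fixed cost: VC = 59y - 12y^2 + y^3. Then AVC = 59 - 12y + y^2 and MC = 59 - 24y + 3y^2.
AVC is minimized where dAVC/dy = -12 + 2y = 0, at y = 6; min AVC = 59 - 12·6 + 6^2 = $23.
Since P = $3 < min AVC = $23, price fails to cover variable cost at any output.
The firm minimizes its loss by shutting down and losing only its fixed cost of $497.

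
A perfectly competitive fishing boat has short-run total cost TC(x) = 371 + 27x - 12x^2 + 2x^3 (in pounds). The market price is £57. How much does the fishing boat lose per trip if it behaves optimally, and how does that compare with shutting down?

Profit = -£171 at x = 5

AVC = 27 - 12x + 2x^2 has its minimum £9 at x = 3; price £57 clears that bar, so the firm operates.
MC = 27 - 24x + 6x^2. Setting P = MC and taking the root on the rising branch gives x* = 5.
TR = 57·5 = 285. TC = 371 + 85 = 456. Profit = 285 − 456 = -£171.
That loss of £171 beats the £371 the firm would lose by shutting down; producing recovers £200 of fixed cost.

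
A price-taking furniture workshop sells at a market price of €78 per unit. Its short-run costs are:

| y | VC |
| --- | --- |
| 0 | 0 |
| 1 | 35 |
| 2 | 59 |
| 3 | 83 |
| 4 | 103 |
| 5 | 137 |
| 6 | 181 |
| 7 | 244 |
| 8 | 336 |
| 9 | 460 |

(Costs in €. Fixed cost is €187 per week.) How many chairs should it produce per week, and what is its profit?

y = 7; profit = €115

Profit at each row (π = 78y − TC): y=0: -187; y=1: -144; y=2: -90; y=3: -36; y=4: 22; y=5: 66; y=6: 100; y=7: 115; y=8: 101; y=9: 55.
Profit is maximized at y = 7. AVC there is 244/7 = €34.86 ≤ P, so producing beats shutting down (which would give -€187).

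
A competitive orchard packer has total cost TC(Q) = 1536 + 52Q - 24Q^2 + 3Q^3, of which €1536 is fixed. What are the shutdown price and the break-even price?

Shutdown price = €4; break-even price = €244

Shutdown price = min AVC. AVC = 52 - 24Q + 3Q^2, with vertex at Q = 4 and minimum €4.
ATC = 1536/Q + 52 - 24Q + 3Q^2. Setting dATC/dQ = −1536/Q^2 − 24 + 6Q = 0 gives Q = 8 (since 6·8^3 − 24·8^2 = 1536).
min ATC = 1536/8 + 52 − 24·8 + 3·8^2 = €244. That is the break-even price.
For €4 ≤ P < €244 the firm produces at a loss; below €4 it shuts down.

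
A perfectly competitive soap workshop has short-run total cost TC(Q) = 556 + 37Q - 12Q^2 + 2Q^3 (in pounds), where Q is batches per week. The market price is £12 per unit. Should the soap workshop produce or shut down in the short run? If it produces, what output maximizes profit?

Variable cost is VC = 37Q - 12Q^2 + 2Q^3, so AVC = VC/Q = 37 - 12Q + 2Q^2 and MC = dTC/dQ = 37 - 24Q + 6Q^2.
AVC is minimized where dAVC/dQ = -12 + 4Q = 0, at Q = 3; min AVC = 37 - 12·3 + 2·3^2 = £19.
With P < min AVC (£12 < £19), every unit sold adds to the loss.
The firm minimizes its loss by shutting down and losing only its fixed cost of £556.

Shut down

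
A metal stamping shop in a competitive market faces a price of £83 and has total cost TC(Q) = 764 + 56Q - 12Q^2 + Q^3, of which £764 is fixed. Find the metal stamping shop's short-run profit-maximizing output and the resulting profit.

Profit = -£278 at Q = 9

AVC = 56 - 12Q + Q^2; min AVC = £20 at Q = 6. Since P = £83 ≥ min AVC, the firm produces.
MC = 56 - 24Q + 3Q^2. Setting P = MC and taking the root on the rising branch gives Q* = 9.
TR = 83·9 = 747. TC = 764 + 261 = 1025. Profit = 747 − 1025 = -£278.
By producing, the firm covers all variable cost plus £486 of fixed cost; shutting down would lose the full £764.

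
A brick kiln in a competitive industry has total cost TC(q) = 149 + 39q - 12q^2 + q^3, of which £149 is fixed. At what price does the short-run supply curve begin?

£3 per unit

The shutdown price is the minimum of AVC. VC = 39q - 12q^2 + q^3, so AVC = 39 - 12q + q^2.
dAVC/dq = -12 + 2q = 0 gives q = 6. min AVC = 39 - 12·6 + 6^2 = 3.
For P < £3 the firm produces nothing.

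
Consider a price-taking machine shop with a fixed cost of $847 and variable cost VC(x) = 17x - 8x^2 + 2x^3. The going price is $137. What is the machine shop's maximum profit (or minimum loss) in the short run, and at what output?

Profit = -$271 at x = 6

AVC = 17 - 8x + 2x^2 has its minimum $9 at x = 2; price $137 clears that bar, so the firm operates.
MC = 17 - 16x + 6x^2. Setting P = MC and taking the root on the rising branch gives x* = 6.
TR = 137·6 = 822. TC = 847 + 246 = 1093. Profit = 822 − 1093 = -$271.
By producing, the firm covers all variable cost plus $576 of fixed cost; shutting down would lose the full $847.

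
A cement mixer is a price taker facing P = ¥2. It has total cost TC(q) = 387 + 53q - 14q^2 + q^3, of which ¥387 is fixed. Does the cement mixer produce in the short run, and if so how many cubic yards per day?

Variable cost is VC = 53q - 14q^2 + q^3, so AVC = VC/q = 53 - 14q + q^2 and MC = dTC/dq = 53 - 28q + 3q^2.
AVC is minimized where dAVC/dq = -14 + 2q = 0, at q = 7; min AVC = 53 - 14·7 + 7^2 = ¥4.
With P < min AVC (¥2 < ¥4), every unit sold adds to the loss.
Best response: produce nothing and absorb the ¥387 fixed cost.

Shut down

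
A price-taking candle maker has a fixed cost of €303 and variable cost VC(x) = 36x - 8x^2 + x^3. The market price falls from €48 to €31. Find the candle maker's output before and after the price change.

AVC = 36 - 8x + x^2, minimized at x = 4 where min AVC = €20. MC = 36 - 16x + 3x^2.
With P = €48 above the shutdown price, P = MC gives x = 6.
At P = €31 ≥ min AVC, set P = MC: x = 5. The firm stays open but cuts output.

Output falls from 6 to 5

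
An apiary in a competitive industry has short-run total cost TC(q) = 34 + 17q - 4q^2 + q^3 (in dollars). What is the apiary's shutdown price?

$13 per unit

Short-run supply begins at min AVC. From VC = 17q - 4q^2 + q^3, AVC = 17 - 4q + q^2.
dAVC/dq = -4 + 2q = 0 gives q = 2. min AVC = 17 - 4·2 + 2^2 = 13.
The firm shuts down for any P below $13.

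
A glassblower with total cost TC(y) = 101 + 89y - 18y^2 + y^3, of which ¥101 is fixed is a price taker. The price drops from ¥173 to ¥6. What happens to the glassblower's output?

MC = 89 - 36y + 3y^2; the shutdown threshold is min AVC = ¥8 (at y = 9).
At P = ¥173 ≥ min AVC, set P = MC on the rising branch: y = 14.
At P = ¥6 < min AVC = ¥8, price no longer covers variable cost at any output, so the firm shuts down: y = 0.

Output falls from 14 to 0 (the firm shuts down)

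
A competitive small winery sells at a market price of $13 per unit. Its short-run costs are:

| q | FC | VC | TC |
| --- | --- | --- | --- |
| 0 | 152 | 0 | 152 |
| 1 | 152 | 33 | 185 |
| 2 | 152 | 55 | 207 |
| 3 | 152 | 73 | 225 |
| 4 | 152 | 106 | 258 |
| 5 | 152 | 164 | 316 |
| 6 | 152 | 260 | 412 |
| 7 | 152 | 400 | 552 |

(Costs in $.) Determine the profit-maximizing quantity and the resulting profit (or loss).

q = 0 (shut down); profit = -$152

Profit at each row (π = 13q − TC): q=0: -152; q=1: -172; q=2: -181; q=3: -186; q=4: -206; q=5: -251; q=6: -334; q=7: -461.
Profit is highest at q = 0. Equivalently, the lowest AVC in the table is 73/3 ≈ $24.33 at q = 3, and P = $13 falls below it — price never covers variable cost, so the firm shuts down and loses only its fixed cost.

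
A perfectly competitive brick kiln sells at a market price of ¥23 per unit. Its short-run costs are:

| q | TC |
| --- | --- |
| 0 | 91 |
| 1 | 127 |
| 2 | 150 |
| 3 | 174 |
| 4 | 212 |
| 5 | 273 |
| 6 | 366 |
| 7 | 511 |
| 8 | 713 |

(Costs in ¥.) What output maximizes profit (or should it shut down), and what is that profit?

q = 0 (shut down); profit = -¥91

Tabulate TR − TC: q=0: -91; q=1: -104; q=2: -104; q=3: -105; q=4: -120; q=5: -158; q=6: -228; q=7: -350; q=8: -529.
Profit is highest at q = 0. Equivalently, the lowest AVC in the table is 83/3 ≈ ¥27.67 at q = 3, and P = ¥23 falls below it — price never covers variable cost, so the firm shuts down and loses only its fixed cost.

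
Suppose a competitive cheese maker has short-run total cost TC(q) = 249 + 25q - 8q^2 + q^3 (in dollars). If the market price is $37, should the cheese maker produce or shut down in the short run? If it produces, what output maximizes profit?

From TC, MC = TC'(q) = 25 - 16q + 3q^2 and AVC = VC/q = 25 - 8q + q^2.
AVC is minimized where dAVC/dq = -8 + 2q = 0, at q = 4; min AVC = 25 - 8·4 + 4^2 = $9.
P = $37 exceeds min AVC = $9, so the firm stays open.
Solving P = MC: -12 - 16q + 3q^2 = 0 ⇒ q = -2/3 or 6. On the upward-sloping branch, q* = 6.
Check: AVC at q = 6 is $13 ≤ P, so revenue covers variable cost.
Profit = P·q − TC = 37·6 − 327 = -$105, a loss, but smaller than the $249 fixed cost the firm would lose by shutting down.

Produce at q = 6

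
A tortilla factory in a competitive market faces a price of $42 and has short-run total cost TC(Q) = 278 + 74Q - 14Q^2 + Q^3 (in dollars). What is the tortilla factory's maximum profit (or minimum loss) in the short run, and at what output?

Profit = -$150 at Q = 8

AVC = 74 - 14Q + Q^2; min AVC = $25 at Q = 7. Since P = $42 ≥ min AVC, the firm produces.
With MC = 74 - 28Q + 3Q^2, P = MC on the upward-sloping part at Q* = 8.
TR = 42·8 = 336. TC = 278 + 208 = 486. Profit = 336 − 486 = -$150.
Shutting down would mean losing the fixed cost of $278, so operating at a loss of $150 is better by $128.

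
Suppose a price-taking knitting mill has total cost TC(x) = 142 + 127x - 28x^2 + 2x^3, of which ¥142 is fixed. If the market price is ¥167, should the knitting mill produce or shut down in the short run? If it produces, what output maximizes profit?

Produce at x = 10

Strip out fixed cost: VC = 127x - 28x^2 + 2x^3. Then AVC = 127 - 28x + 2x^2 and MC = 127 - 56x + 6x^2.
AVC is minimized where dAVC/dx = -28 + 4x = 0, at x = 7; min AVC = 127 - 28·7 + 2·7^2 = ¥29.
P = ¥167 exceeds min AVC = ¥29, so the firm stays open.
Solving P = MC: -40 - 56x + 6x^2 = 0 ⇒ x = -2/3 or 10. On the upward-sloping branch, x* = 10.
Check: AVC at x = 10 is ¥47 ≤ P, so revenue covers variable cost.
Profit = P·x − TC = 167·10 − 612 = ¥1058.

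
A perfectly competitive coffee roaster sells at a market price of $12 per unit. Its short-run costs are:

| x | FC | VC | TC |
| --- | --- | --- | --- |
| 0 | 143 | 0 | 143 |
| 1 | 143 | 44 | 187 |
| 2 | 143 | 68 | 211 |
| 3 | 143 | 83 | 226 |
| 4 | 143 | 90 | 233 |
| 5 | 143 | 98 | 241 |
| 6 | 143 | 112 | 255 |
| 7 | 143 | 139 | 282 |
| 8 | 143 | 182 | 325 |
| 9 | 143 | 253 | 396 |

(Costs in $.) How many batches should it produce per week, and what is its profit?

Compute π = P·x − TC at each output: x=0: -143; x=1: -175; x=2: -187; x=3: -190; x=4: -185; x=5: -181; x=6: -183; x=7: -198; x=8: -229; x=9: -288.
Profit is highest at x = 0. Equivalently, the lowest AVC in the table is 112/6 ≈ $18.67 at x = 6, and P = $12 falls below it — price never covers variable cost, so the firm shuts down and loses only its fixed cost.

x = 0 (shut down); profit = -$143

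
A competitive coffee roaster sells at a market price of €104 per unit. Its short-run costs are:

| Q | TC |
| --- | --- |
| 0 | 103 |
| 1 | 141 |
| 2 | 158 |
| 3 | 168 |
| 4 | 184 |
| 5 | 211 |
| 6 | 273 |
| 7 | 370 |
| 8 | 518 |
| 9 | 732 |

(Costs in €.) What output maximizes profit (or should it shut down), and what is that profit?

Q = 7; profit = €358

Tabulate TR − TC: Q=0: -103; Q=1: -37; Q=2: 50; Q=3: 144; Q=4: 232; Q=5: 309; Q=6: 351; Q=7: 358; Q=8: 314; Q=9: 204.
Profit is maximized at Q = 7. AVC there is 267/7 = €38.14 ≤ P, so producing beats shutting down (which would give -€103).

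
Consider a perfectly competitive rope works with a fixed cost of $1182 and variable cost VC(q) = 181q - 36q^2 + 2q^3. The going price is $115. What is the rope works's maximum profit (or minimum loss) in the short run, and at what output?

AVC = 181 - 36q + 2q^2; min AVC = $19 at q = 9. Since P = $115 ≥ min AVC, the firm produces.
MC = 181 - 72q + 6q^2. Setting P = MC and taking the root on the rising branch gives q* = 11.
TR = 115·11 = 1265. TC = 1182 + 297 = 1479. Profit = 1265 − 1479 = -$214.
By producing, the firm covers all variable cost plus $968 of fixed cost; shutting down would lose the full $1182.

Profit = -$214 at q = 11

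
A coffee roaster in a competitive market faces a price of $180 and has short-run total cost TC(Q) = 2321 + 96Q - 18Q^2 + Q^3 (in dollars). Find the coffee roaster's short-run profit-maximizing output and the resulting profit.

Profit = -$361 at Q = 14

AVC = 96 - 18Q + Q^2; min AVC = $15 at Q = 9. Since P = $180 ≥ min AVC, the firm produces.
With MC = 96 - 36Q + 3Q^2, P = MC on the upward-sloping part at Q* = 14.
TR = 180·14 = 2520. TC = 2321 + 560 = 2881. Profit = 2520 − 2881 = -$361.
By producing, the firm covers all variable cost plus $1960 of fixed cost; shutting down would lose the full $2321.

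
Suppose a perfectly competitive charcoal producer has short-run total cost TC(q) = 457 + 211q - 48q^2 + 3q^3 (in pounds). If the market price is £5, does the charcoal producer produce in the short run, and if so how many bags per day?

Variable cost is VC = 211q - 48q^2 + 3q^3, so AVC = VC/q = 211 - 48q + 3q^2 and MC = dTC/dq = 211 - 96q + 9q^2.
AVC hits its minimum where MC = AVC, at q = 8, giving min AVC = 211 - 48·8 + 3·8^2 = £19.
P = £5 lies below min AVC = £19; no output level covers variable cost.
The firm minimizes its loss by shutting down and losing only its fixed cost of £457.

Shut down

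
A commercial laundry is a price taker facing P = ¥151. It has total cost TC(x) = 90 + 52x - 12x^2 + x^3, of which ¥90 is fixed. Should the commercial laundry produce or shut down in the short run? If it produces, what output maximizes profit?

Strip out fixed cost: VC = 52x - 12x^2 + x^3. Then AVC = 52 - 12x + x^2 and MC = 52 - 24x + 3x^2.
AVC hits its minimum where MC = AVC, at x = 6, giving min AVC = 52 - 12·6 + 6^2 = ¥16.
Because ¥151 ≥ ¥16, revenue can cover variable cost; the firm operates.
P = MC gives -99 - 24x + 3x^2 = 0, with roots -3 and 11. Take the larger (rising MC): x* = 11.
Check: AVC at x = 11 is ¥41 ≤ P, so revenue covers variable cost.
Profit = P·x − TC = 151·11 − 541 = ¥1120.

Produce at x = 11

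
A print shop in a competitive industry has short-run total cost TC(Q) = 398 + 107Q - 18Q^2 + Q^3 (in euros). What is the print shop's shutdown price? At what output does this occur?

€26 per unit, at Q = 9

Short-run supply begins at min AVC. From VC = 107Q - 18Q^2 + Q^3, AVC = 107 - 18Q + Q^2.
dAVC/dQ = -18 + 2Q = 0 gives Q = 9. min AVC = 107 - 18·9 + 9^2 = 26.
So the shutdown price is €26.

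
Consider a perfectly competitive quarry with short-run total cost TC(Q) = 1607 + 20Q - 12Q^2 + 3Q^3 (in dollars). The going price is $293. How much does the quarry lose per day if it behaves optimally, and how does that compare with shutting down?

Profit = -$137 at Q = 7

AVC = 20 - 12Q + 3Q^2; min AVC = $8 at Q = 2. Since P = $293 ≥ min AVC, the firm produces.
MC = 20 - 24Q + 9Q^2. Setting P = MC and taking the root on the rising branch gives Q* = 7.
TR = 293·7 = 2051. TC = 1607 + 581 = 2188. Profit = 2051 − 2188 = -$137.
Shutting down would mean losing the fixed cost of $1607, so operating at a loss of $137 is better by $1470.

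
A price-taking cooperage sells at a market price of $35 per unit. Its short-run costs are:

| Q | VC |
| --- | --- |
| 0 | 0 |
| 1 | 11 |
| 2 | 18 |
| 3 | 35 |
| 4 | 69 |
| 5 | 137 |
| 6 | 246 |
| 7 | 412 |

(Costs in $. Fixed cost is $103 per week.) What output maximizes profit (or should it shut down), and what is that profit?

Compute π = P·Q − TC at each output: Q=0: -103; Q=1: -79; Q=2: -51; Q=3: -33; Q=4: -32; Q=5: -65; Q=6: -139; Q=7: -270.
Profit is maximized at Q = 4. AVC there is 69/4 = $17.25 ≤ P, so producing beats shutting down (which would give -$103).

Q = 4; profit = -$32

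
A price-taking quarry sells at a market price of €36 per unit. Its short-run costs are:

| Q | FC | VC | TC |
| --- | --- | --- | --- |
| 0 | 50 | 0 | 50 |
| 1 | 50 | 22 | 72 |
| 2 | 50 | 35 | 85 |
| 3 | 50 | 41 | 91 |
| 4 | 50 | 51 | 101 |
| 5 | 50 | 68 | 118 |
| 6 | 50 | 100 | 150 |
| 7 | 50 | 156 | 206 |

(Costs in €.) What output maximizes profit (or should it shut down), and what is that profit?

Q = 6; profit = €66

Compute π = P·Q − TC at each output: Q=0: -50; Q=1: -36; Q=2: -13; Q=3: 17; Q=4: 43; Q=5: 62; Q=6: 66; Q=7: 46.
Profit is maximized at Q = 6. AVC there is 100/6 = €16.67 ≤ P, so producing beats shutting down (which would give -€50).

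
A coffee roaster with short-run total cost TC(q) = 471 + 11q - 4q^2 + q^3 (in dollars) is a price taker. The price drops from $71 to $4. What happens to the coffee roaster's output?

Output falls from 6 to 0 (the firm shuts down)

AVC = 11 - 4q + q^2, minimized at q = 2 where min AVC = $7. MC = 11 - 8q + 3q^2.
At P = $71 ≥ min AVC, set P = MC on the rising branch: q = 6.
At P = $4 < min AVC = $7, price no longer covers variable cost at any output, so the firm shuts down: q = 0.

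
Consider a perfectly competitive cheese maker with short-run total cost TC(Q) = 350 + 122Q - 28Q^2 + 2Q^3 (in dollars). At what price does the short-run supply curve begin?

$24 per unit

The firm shuts down when price falls below the minimum of average variable cost. AVC = VC/Q = 122 - 28Q + 2Q^2.
dAVC/dQ = -28 + 4Q = 0 gives Q = 7. min AVC = 122 - 28·7 + 2·7^2 = 24.
So the shutdown price is $24.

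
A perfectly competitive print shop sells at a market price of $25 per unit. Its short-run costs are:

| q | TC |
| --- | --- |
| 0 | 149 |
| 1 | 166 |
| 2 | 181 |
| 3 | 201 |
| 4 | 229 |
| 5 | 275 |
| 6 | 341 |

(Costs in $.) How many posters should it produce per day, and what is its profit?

Compute π = P·q − TC at each output: q=0: -149; q=1: -141; q=2: -131; q=3: -126; q=4: -129; q=5: -150; q=6: -191.
Profit is maximized at q = 3. AVC there is 52/3 = $17.33 ≤ P, so producing beats shutting down (which would give -$149).

q = 3; profit = -$126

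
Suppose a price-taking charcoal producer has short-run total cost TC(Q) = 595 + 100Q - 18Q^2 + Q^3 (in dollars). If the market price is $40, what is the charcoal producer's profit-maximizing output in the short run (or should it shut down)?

From TC, MC = TC'(Q) = 100 - 36Q + 3Q^2 and AVC = VC/Q = 100 - 18Q + Q^2.
AVC hits its minimum where MC = AVC, at Q = 9, giving min AVC = 100 - 18·9 + 9^2 = $19.
P = $40 exceeds min AVC = $19, so the firm stays open.
Set P = MC: 40 = 100 - 36Q + 3Q^2 → 60 - 36Q + 3Q^2 = 0. The roots are Q = 2 and Q = 10; the profit-maximizing output is on the rising part of MC, so Q* = 10.
Check: AVC at Q = 10 is $20 ≤ P, so revenue covers variable cost.
Profit = P·Q − TC = 40·10 − 795 = -$395, a loss, but smaller than the $595 fixed cost the firm would lose by shutting down.

Produce at Q = 10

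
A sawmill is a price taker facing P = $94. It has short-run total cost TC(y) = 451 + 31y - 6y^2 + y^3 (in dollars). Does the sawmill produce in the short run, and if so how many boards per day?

Strip out fixed cost: VC = 31y - 6y^2 + y^3. Then AVC = 31 - 6y + y^2 and MC = 31 - 12y + 3y^2.
The AVC parabola has its vertex at y = 6/2 = 3, where AVC = 31 - 6·3 + 3^2 = $22.
Since P = $94 ≥ min AVC = $22, price covers variable cost and the firm should produce.
Set P = MC: 94 = 31 - 12y + 3y^2 → -63 - 12y + 3y^2 = 0. The roots are y = -3 and y = 7; the profit-maximizing output is on the rising part of MC, so y* = 7.
Check: AVC at y = 7 is $38 ≤ P, so revenue covers variable cost.
Profit = P·y − TC = 94·7 − 717 = -$59, a loss, but smaller than the $451 fixed cost the firm would lose by shutting down.

Produce at y = 7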